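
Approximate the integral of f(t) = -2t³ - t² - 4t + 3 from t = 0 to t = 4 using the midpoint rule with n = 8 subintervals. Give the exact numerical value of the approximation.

-168.25

h = (4 − 0)/8 = 0.5.
Midpoints m₁,…,m₈ = 0.25, 0.75, 1.25, 1.75, 2.25, 2.75, 3.25, 3.75.
f(m₁)=1.90625, f(m₂)=-1.40625, f(m₃)=-7.46875, f(m₄)=-17.78125, f(m₅)=-33.84375, f(m₆)=-57.15625, f(m₇)=-89.21875, f(m₈)=-131.53125.
h·[f(m₁) + f(m₂) + f(m₃) + f(m₄) + f(m₅) + f(m₆) + f(m₇) + f(m₈)] = 0.5·(-336.5) = -168.25.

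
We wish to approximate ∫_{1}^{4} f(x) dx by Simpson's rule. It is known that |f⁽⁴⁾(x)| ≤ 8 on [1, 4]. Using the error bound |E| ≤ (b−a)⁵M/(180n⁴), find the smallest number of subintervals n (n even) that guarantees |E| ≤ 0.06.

4

Need 1944/(180n⁴) ≤ 0.06.
n⁴ ≥ 1944/(180·0.06) = 180 ⇒ n ≥ 3.6628, so the smallest even n is 4. (n must be even for Simpson's rule.)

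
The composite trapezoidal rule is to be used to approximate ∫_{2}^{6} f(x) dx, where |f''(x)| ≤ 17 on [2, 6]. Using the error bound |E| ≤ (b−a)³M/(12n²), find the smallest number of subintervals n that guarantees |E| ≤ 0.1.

31

Need 1088/(12n²) ≤ 0.1.
n² ≥ 1088/(12·0.1) = 906.667 ⇒ n ≥ 30.1109, so the smallest n is 31.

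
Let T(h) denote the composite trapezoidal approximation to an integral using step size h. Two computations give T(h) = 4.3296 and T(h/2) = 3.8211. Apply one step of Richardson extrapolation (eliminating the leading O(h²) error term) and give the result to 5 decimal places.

R = (4·T(h/2) − T(h)) / 3 = (4·3.8211 − 4.3296)/3 = (10.9548)/3 = 3.65160.

3.65160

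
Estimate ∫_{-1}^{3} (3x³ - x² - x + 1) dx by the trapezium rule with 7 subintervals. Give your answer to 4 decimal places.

h = (3 − (-1))/7 = 0.571429.
Nodes x₀,…,x₇ = -1, -0.428571, 0.142857, 0.714286, 1.285714, 1.857143, 2.428571, 3.
f(x) = 3x³ - x² - x + 1: f₀=-2, f₁=1.008746, f₂=0.845481, f₃=0.868805, f₄=4.437318, f₅=14.909621, f₆=35.644315, f₇=70.
(h/2)·[f₀ + 2f₁ + 2f₂ + 2f₃ + 2f₄ + 2f₅ + 2f₆ + f₇] = 0.285714·(183.428571) = 52.4082.

52.4082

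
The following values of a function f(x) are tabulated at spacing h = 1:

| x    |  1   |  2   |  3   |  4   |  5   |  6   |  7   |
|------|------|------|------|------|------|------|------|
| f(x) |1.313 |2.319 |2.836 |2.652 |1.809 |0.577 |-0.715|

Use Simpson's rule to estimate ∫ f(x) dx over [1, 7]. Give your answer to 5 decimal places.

h = 1, n = 6.
(h/3)·[y₀ + 4y₁ + 2y₂ + 4y₃ + 2y₄ + 4y₅ + y₆] = 0.333333·(32.080) = 10.69333.

10.69333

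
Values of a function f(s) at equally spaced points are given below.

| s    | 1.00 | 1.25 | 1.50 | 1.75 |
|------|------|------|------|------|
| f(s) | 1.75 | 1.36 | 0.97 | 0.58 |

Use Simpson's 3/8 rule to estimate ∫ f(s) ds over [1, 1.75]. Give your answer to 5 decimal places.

0.87375

h = 0.25, n = 3.
(3h/8)·[y₀ + 3y₁ + 3y₂ + y₃] = 0.09375·(9.32) = 0.87375.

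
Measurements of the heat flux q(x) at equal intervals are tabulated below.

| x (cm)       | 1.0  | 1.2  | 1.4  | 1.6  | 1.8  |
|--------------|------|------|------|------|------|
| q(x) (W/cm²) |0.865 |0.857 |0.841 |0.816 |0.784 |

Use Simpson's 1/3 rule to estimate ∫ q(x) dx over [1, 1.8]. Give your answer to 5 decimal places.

h = 0.2, n = 4.
(h/3)·[y₀ + 4y₁ + 2y₂ + 4y₃ + y₄] = 0.066667·(10.023) = 0.66820.

0.66820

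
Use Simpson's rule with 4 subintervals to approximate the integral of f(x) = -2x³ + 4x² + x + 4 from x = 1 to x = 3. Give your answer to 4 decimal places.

6.6667

h = (3 − 1)/4 = 0.5.
Nodes x₀,…,x₄ = 1, 1.5, 2, 2.5, 3.
f(x) = -2x³ + 4x² + x + 4: f₀=7, f₁=7.75, f₂=6, f₃=0.25, f₄=-11.
(h/3)·[f₀ + 4f₁ + 2f₂ + 4f₃ + f₄] = 0.166667·(40) = 6.6667.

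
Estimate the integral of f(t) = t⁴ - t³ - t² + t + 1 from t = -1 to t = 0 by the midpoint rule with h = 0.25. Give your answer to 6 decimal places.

h = (0 − (-1))/4 = 0.25.
Midpoints m₁,…,m₄ = -0.875, -0.625, -0.375, -0.125.
f(m₁)=0.615478515625, f(m₂)=0.381103515625, f(m₃)=0.556884765625, f(m₄)=0.861572265625.
h·[f(m₁) + f(m₂) + f(m₃) + f(m₄)] = 0.25·(2.4150390625) = 0.603760.

0.603760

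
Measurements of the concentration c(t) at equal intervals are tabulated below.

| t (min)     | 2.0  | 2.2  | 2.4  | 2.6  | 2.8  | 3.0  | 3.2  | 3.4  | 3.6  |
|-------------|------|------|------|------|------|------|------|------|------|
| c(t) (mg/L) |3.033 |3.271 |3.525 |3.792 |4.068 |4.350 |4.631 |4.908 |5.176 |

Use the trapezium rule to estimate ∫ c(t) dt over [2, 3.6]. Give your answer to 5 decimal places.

h = 0.2, n = 8.
(h/2)·[y₀ + 2y₁ + 2y₂ + 2y₃ + 2y₄ + 2y₅ + 2y₆ + 2y₇ + y₈] = 0.1·(65.299) = 6.52990.

6.52990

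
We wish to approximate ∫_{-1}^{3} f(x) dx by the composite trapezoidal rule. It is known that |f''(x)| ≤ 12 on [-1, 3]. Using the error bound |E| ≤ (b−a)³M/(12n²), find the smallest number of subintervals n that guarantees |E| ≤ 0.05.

Need 768/(12n²) ≤ 0.05.
n² ≥ 768/(12·0.05) = 1280 ⇒ n ≥ 35.7771, so the smallest n is 36.

36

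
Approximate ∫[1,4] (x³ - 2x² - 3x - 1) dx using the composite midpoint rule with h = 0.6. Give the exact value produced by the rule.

h = (4 − 1)/5 = 0.6.
Midpoints m₁,…,m₅ = 1.3, 1.9, 2.5, 3.1, 3.7.
f(m₁)=-6.083, f(m₂)=-7.061, f(m₃)=-5.375, f(m₄)=0.271, f(m₅)=11.173.
h·[f(m₁) + f(m₂) + f(m₃) + f(m₄) + f(m₅)] = 0.6·(-7.075) = -4.245.

-4.245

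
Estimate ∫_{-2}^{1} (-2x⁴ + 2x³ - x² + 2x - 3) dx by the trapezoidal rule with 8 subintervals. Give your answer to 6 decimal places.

-36.821045

h = (1 − (-2))/8 = 0.375.
Nodes x₀,…,x₈ = -2, -1.625, -1.25, -0.875, -0.5, -0.125, 0.25, 0.625, 1.
f(x) = -2x⁴ + 2x³ - x² + 2x - 3: f₀=-59, f₁=-31.41845703125, f₂=-15.8515625, f₃=-8.02783203125, f₄=-4.625, f₅=-3.27001953125, f₆=-2.5390625, f₇=-1.95751953125, f₈=-2.
(h/2)·[f₀ + 2f₁ + 2f₂ + 2f₃ + 2f₄ + 2f₅ + 2f₆ + 2f₇ + f₈] = 0.1875·(-196.37890625) = -36.821045.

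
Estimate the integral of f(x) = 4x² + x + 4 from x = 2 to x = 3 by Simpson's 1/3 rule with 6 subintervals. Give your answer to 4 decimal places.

h = (3 − 2)/6 = 0.166667.
Nodes x₀,…,x₆ = 2, 2.166667, 2.333333, 2.5, 2.666667, 2.833333, 3.
f(x) = 4x² + x + 4: f₀=22, f₁=24.944444, f₂=28.111111, f₃=31.5, f₄=35.111111, f₅=38.944444, f₆=43.
(h/3)·[f₀ + 4f₁ + 2f₂ + 4f₃ + 2f₄ + 4f₅ + f₆] = 0.055556·(573) = 31.8333.

31.8333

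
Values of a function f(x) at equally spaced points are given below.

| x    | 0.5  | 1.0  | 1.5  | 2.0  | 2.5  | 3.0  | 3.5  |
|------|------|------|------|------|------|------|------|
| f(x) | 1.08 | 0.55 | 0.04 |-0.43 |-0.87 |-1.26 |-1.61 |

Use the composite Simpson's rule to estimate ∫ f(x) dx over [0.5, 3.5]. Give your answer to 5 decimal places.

-1.12500

h = 0.5, n = 6.
(h/3)·[y₀ + 4y₁ + 2y₂ + 4y₃ + 2y₄ + 4y₅ + y₆] = 0.166667·(-6.75) = -1.12500.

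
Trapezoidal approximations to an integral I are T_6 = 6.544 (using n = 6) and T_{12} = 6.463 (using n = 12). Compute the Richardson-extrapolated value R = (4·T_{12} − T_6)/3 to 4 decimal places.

R = (4·T_{12} − T_6) / 3 = (4·6.463 − 6.544)/3 = (19.308)/3 = 6.4360.

6.4360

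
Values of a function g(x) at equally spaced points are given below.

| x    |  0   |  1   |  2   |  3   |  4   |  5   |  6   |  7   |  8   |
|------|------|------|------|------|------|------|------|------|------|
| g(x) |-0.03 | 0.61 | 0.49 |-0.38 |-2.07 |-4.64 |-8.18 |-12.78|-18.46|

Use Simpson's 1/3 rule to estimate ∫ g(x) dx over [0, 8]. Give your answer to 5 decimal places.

-35.59000

h = 1, n = 8.
(h/3)·[y₀ + 4y₁ + 2y₂ + 4y₃ + 2y₄ + 4y₅ + 2y₆ + 4y₇ + y₈] = 0.333333·(-106.77) = -35.59000.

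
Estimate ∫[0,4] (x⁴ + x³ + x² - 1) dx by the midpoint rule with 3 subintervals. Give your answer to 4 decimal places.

263.3909

h = (4 − 0)/3 = 1.333333.
Midpoints m₁,…,m₃ = 0.666667, 2, 3.333333.
f(m₁)=-0.061728, f(m₂)=27, f(m₃)=170.604938.
h·[f(m₁) + f(m₂) + f(m₃)] = 1.333333·(197.543210) = 263.3909.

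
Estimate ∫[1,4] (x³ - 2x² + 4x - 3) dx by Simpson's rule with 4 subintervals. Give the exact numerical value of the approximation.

42.75

h = (4 − 1)/4 = 0.75.
Nodes x₀,…,x₄ = 1, 1.75, 2.5, 3.25, 4.
f(x) = x³ - 2x² + 4x - 3: f₀=0, f₁=3.234375, f₂=10.125, f₃=23.203125, f₄=45.
(h/3)·[f₀ + 4f₁ + 2f₂ + 4f₃ + f₄] = 0.25·(171) = 42.75.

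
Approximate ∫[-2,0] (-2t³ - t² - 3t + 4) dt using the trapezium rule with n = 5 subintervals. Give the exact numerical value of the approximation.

h = (0 − (-2))/5 = 0.4.
Nodes t₀,…,t₅ = -2, -1.6, -1.2, -0.8, -0.4, 0.
f(t) = -2t³ - t² - 3t + 4: f₀=22, f₁=14.432, f₂=9.616, f₃=6.784, f₄=5.168, f₅=4.
(h/2)·[f₀ + 2f₁ + 2f₂ + 2f₃ + 2f₄ + f₅] = 0.2·(98) = 19.6.

19.6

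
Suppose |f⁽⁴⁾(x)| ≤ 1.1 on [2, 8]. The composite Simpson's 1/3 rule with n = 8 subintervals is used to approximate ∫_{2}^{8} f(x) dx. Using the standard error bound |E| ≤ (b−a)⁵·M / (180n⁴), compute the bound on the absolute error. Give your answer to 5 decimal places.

0.01160

|E| ≤ (6)⁵·1.1 / (180·8⁴) = 8553.6/737280 = 0.01160.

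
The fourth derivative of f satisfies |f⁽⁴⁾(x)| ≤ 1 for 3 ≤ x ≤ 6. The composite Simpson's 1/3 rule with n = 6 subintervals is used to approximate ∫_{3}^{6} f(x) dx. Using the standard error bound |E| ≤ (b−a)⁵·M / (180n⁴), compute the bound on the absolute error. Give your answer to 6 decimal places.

0.001042

|E| ≤ (3)⁵·1 / (180·6⁴) = 243/233280 = 0.001042.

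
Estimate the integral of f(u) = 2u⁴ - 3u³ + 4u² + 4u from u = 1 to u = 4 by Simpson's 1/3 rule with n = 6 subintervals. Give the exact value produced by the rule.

h = (4 − 1)/6 = 0.5.
Nodes u₀,…,u₆ = 1, 1.5, 2, 2.5, 3, 3.5, 4.
f(u) = 2u⁴ - 3u³ + 4u² + 4u: f₀=7, f₁=15, f₂=32, f₃=66.25, f₄=129, f₅=234.5, f₆=400.
(h/3)·[f₀ + 4f₁ + 2f₂ + 4f₃ + 2f₄ + 4f₅ + f₆] = 0.166667·(1992) = 332.

332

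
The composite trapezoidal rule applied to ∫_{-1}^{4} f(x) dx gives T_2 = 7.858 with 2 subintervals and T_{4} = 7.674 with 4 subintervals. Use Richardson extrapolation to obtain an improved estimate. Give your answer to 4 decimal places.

7.6127

R = (4·T_{4} − T_2) / 3 = (4·7.674 − 7.858)/3 = (22.838)/3 = 7.6127.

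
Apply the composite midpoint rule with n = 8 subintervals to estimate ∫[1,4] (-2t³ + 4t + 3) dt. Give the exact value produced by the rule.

h = (4 − 1)/8 = 0.375.
Midpoints m₁,…,m₈ = 1.1875, 1.5625, 1.9375, 2.3125, 2.6875, 3.0625, 3.4375, 3.8125.
f(m₁)=4.40087890625, f(m₂)=1.62060546875, f(m₃)=-3.79638671875, f(m₄)=-12.48291015625, f(m₅)=-25.07177734375, f(m₆)=-42.19580078125, f(m₇)=-64.48779296875, f(m₈)=-92.58056640625.
h·[f(m₁) + f(m₂) + f(m₃) + f(m₄) + f(m₅) + f(m₆) + f(m₇) + f(m₈)] = 0.375·(-234.59375) = -87.97265625.

-87.97265625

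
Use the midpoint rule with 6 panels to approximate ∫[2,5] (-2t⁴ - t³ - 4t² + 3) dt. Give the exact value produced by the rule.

-1525.8046875

h = (5 − 2)/6 = 0.5.
Midpoints m₁,…,m₆ = 2.25, 2.75, 3.25, 3.75, 4.25, 4.75.
f(m₁)=-79.8984375, f(m₂)=-162.4296875, f(m₃)=-296.7109375, f(m₄)=-501.4921875, f(m₅)=-798.5234375, f(m₆)=-1212.5546875.
h·[f(m₁) + f(m₂) + f(m₃) + f(m₄) + f(m₅) + f(m₆)] = 0.5·(-3051.609375) = -1525.8046875.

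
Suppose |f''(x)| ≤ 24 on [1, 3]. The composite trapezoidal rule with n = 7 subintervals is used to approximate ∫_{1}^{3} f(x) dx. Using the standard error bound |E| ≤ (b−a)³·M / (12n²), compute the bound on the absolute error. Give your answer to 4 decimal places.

0.3265

|E| ≤ (2)³·24 / (12·7²) = 192/588 = 0.3265.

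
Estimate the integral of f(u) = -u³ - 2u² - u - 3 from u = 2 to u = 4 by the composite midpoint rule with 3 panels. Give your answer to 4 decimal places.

-108.5185

h = (4 − 2)/3 = 0.666667.
Midpoints m₁,…,m₃ = 2.333333, 3, 3.666667.
f(m₁)=-28.925926, f(m₂)=-51, f(m₃)=-82.851852.
h·[f(m₁) + f(m₂) + f(m₃)] = 0.666667·(-162.777778) = -108.5185.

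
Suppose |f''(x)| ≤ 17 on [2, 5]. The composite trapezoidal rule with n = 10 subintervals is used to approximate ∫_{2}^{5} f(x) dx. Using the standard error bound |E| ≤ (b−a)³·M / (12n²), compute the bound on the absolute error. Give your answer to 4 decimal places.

0.3825

|E| ≤ (3)³·17 / (12·10²) = 459/1200 = 0.3825.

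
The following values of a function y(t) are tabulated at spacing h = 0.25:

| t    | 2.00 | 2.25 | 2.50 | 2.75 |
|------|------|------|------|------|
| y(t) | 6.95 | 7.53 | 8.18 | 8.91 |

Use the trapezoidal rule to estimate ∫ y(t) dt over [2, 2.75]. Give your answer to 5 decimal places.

h = 0.25, n = 3.
(h/2)·[y₀ + 2y₁ + 2y₂ + y₃] = 0.125·(47.28) = 5.91000.

5.91000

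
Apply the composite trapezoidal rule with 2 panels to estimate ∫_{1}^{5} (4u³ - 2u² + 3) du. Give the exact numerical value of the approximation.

644

h = (5 − 1)/2 = 2.
Nodes u₀,…,u₂ = 1, 3, 5.
f(u) = 4u³ - 2u² + 3: f₀=5, f₁=93, f₂=453.
(h/2)·[f₀ + 2f₁ + f₂] = 1·(644) = 644.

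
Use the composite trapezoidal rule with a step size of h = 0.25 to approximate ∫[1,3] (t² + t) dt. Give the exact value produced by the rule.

12.6875

h = (3 − 1)/8 = 0.25.
Nodes t₀,…,t₈ = 1, 1.25, 1.5, 1.75, 2, 2.25, 2.5, 2.75, 3.
f(t) = t² + t: f₀=2, f₁=2.8125, f₂=3.75, f₃=4.8125, f₄=6, f₅=7.3125, f₆=8.75, f₇=10.3125, f₈=12.
(h/2)·[f₀ + 2f₁ + 2f₂ + 2f₃ + 2f₄ + 2f₅ + 2f₆ + 2f₇ + f₈] = 0.125·(101.5) = 12.6875.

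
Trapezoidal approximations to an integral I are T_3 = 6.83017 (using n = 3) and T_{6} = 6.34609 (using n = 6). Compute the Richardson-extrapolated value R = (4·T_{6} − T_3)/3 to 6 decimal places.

R = (4·T_{6} − T_3) / 3 = (4·6.34609 − 6.83017)/3 = (18.55419)/3 = 6.184730.

6.184730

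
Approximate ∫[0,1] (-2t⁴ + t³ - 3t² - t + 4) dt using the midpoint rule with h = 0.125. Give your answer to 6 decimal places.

2.357147

h = (1 − 0)/8 = 0.125.
Midpoints m₁,…,m₈ = 0.0625, 0.1875, 0.3125, 0.4375, 0.5625, 0.6875, 0.8125, 0.9375.
f(m₁)=3.925994873046875, f(m₂)=3.711151123046875, f(m₃)=3.405975341796875, f(m₄)=2.998748779296875, f(m₅)=2.466033935546875, f(m₆)=1.772674560546875, f(m₇)=0.871795654296875, f(m₈)=-0.295196533203125.
h·[f(m₁) + f(m₂) + f(m₃) + f(m₄) + f(m₅) + f(m₆) + f(m₇) + f(m₈)] = 0.125·(18.857177734375) = 2.357147.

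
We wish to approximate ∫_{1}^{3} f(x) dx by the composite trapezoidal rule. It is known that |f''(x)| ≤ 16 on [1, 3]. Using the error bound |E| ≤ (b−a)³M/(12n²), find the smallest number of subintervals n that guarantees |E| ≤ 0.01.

33

Need 128/(12n²) ≤ 0.01.
n² ≥ 128/(12·0.01) = 1066.67 ⇒ n ≥ 32.6599, so the smallest n is 33.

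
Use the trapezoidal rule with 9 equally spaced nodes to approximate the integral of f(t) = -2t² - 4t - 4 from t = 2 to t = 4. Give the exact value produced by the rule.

h = (4 − 2)/8 = 0.25.
Nodes t₀,…,t₈ = 2, 2.25, 2.5, 2.75, 3, 3.25, 3.5, 3.75, 4.
f(t) = -2t² - 4t - 4: f₀=-20, f₁=-23.125, f₂=-26.5, f₃=-30.125, f₄=-34, f₅=-38.125, f₆=-42.5, f₇=-47.125, f₈=-52.
(h/2)·[f₀ + 2f₁ + 2f₂ + 2f₃ + 2f₄ + 2f₅ + 2f₆ + 2f₇ + f₈] = 0.125·(-555) = -69.375.

-69.375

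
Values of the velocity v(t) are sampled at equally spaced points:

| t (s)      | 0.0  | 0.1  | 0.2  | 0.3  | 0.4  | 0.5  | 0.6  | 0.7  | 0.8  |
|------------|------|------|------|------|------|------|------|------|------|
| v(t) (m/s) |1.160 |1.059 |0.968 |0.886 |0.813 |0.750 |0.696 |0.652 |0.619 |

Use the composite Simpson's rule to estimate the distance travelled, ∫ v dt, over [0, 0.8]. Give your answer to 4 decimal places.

0.6707

h = 0.1, n = 8.
(h/3)·[y₀ + 4y₁ + 2y₂ + 4y₃ + 2y₄ + 4y₅ + 2y₆ + 4y₇ + y₈] = 0.033333·(20.121) = 0.6707.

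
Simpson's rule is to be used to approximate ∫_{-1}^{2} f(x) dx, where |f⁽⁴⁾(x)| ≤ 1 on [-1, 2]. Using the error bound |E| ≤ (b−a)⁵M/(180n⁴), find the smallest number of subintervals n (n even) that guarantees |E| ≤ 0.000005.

Need 243/(180n⁴) ≤ 0.000005.
n⁴ ≥ 243/(180·0.000005) = 270000 ⇒ n ≥ 22.7951, so the smallest even n is 24. (n must be even for Simpson's rule.)

24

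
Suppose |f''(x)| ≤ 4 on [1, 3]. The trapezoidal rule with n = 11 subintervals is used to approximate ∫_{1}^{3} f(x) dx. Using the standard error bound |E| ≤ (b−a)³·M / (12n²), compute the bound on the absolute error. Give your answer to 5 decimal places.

|E| ≤ (2)³·4 / (12·11²) = 32/1452 = 0.02204.

0.02204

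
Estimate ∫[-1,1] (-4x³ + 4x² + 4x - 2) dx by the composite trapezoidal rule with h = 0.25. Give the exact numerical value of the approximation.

h = (1 − (-1))/8 = 0.25.
Nodes x₀,…,x₈ = -1, -0.75, -0.5, -0.25, 0, 0.25, 0.5, 0.75, 1.
f(x) = -4x³ + 4x² + 4x - 2: f₀=2, f₁=-1.0625, f₂=-2.5, f₃=-2.6875, f₄=-2, f₅=-0.8125, f₆=0.5, f₇=1.5625, f₈=2.
(h/2)·[f₀ + 2f₁ + 2f₂ + 2f₃ + 2f₄ + 2f₅ + 2f₆ + 2f₇ + f₈] = 0.125·(-10) = -1.25.

-1.25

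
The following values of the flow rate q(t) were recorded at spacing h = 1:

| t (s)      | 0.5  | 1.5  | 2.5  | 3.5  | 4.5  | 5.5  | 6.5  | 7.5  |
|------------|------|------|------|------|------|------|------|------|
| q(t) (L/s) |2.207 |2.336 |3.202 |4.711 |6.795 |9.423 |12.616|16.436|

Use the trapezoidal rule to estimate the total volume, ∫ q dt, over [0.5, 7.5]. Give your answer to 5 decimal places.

h = 1, n = 7.
(h/2)·[y₀ + 2y₁ + 2y₂ + 2y₃ + 2y₄ + 2y₅ + 2y₆ + y₇] = 0.5·(96.809) = 48.40450.

48.40450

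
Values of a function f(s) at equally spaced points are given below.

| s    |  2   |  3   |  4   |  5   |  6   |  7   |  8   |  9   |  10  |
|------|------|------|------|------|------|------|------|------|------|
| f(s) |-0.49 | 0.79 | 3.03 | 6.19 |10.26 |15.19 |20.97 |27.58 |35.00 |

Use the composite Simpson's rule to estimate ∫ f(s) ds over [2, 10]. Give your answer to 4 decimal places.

h = 1, n = 8.
(h/3)·[y₀ + 4y₁ + 2y₂ + 4y₃ + 2y₄ + 4y₅ + 2y₆ + 4y₇ + y₈] = 0.333333·(302.03) = 100.6767.

100.6767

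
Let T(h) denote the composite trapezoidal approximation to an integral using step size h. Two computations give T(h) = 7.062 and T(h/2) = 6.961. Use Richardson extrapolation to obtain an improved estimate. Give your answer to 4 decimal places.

R = (4·T(h/2) − T(h)) / 3 = (4·6.961 − 7.062)/3 = (20.782)/3 = 6.9273.

6.9273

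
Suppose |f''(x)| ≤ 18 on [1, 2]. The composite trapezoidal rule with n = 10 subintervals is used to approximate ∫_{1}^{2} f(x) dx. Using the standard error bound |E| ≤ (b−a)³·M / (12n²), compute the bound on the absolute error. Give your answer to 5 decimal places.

0.01500

|E| ≤ (1)³·18 / (12·10²) = 18/1200 = 0.01500.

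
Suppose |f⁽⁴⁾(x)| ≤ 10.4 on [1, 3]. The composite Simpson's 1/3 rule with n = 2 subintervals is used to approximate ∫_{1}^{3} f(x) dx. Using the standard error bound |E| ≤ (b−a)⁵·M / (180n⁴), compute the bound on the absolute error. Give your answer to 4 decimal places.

0.1156

|E| ≤ (2)⁵·10.4 / (180·2⁴) = 332.8/2880 = 0.1156.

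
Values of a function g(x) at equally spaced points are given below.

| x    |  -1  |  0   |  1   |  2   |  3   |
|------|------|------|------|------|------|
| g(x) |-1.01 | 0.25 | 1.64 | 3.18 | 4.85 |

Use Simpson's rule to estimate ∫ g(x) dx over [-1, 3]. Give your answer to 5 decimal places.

h = 1, n = 4.
(h/3)·[y₀ + 4y₁ + 2y₂ + 4y₃ + y₄] = 0.333333·(20.84) = 6.94667.

6.94667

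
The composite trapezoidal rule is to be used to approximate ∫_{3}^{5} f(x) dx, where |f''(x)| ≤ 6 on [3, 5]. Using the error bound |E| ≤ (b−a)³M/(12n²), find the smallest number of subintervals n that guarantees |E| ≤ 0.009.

22

Need 48/(12n²) ≤ 0.009.
n² ≥ 48/(12·0.009) = 444.444 ⇒ n ≥ 21.0819, so the smallest n is 22.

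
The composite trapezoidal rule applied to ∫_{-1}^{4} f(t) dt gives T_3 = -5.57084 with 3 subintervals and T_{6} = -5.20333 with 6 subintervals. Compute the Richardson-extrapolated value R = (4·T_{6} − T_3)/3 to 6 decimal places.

R = (4·T_{6} − T_3) / 3 = (4·(-5.20333) − (-5.57084))/3 = (-15.24248)/3 = -5.080827.

-5.080827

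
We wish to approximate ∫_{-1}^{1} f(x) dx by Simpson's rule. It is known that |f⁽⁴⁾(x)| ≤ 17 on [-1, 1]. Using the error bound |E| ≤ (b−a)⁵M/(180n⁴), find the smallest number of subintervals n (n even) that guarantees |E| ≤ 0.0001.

Need 544/(180n⁴) ≤ 0.0001.
n⁴ ≥ 544/(180·0.0001) = 30222.2 ⇒ n ≥ 13.1850, so the smallest even n is 14. (n must be even for Simpson's rule.)

14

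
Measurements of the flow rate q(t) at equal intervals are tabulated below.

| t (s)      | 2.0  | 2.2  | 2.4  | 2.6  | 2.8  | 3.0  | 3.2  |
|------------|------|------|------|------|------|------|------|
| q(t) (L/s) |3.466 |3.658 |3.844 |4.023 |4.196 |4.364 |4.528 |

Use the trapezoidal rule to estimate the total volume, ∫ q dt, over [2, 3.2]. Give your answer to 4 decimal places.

4.8164

h = 0.2, n = 6.
(h/2)·[y₀ + 2y₁ + 2y₂ + 2y₃ + 2y₄ + 2y₅ + y₆] = 0.1·(48.164) = 4.8164.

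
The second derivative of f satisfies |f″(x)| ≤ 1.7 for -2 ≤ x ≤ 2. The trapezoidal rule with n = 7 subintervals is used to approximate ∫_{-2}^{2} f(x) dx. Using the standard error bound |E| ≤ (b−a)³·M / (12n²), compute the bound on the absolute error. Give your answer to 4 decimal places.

|E| ≤ (4)³·1.7 / (12·7²) = 108.8/588 = 0.1850.

0.1850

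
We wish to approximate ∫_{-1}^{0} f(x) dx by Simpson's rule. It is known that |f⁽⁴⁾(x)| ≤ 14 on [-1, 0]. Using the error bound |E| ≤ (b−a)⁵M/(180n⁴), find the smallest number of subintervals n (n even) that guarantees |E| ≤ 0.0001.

6

Need 14/(180n⁴) ≤ 0.0001.
n⁴ ≥ 14/(180·0.0001) = 777.778 ⇒ n ≥ 5.2810, so the smallest even n is 6. (n must be even for Simpson's rule.)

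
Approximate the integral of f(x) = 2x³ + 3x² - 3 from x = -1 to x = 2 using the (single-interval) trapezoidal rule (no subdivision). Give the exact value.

T = (b−a)/2 · [f(-1) + f(2)] = 1.5·[(-2) + 25] = 34.5.

34.5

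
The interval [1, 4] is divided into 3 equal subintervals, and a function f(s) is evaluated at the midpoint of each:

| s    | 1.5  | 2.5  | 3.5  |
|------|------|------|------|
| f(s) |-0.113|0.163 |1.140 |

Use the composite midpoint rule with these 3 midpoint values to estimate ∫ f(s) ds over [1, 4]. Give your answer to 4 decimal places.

1.1900

h = 1, n = 3.
h·[y(m₁) + y(m₂) + y(m₃)] = 1·(1.190) = 1.1900.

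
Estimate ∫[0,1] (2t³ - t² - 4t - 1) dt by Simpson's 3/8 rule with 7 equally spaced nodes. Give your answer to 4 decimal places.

h = (1 − 0)/6 = 0.166667.
Nodes t₀,…,t₆ = 0, 0.166667, 0.333333, 0.5, 0.666667, 0.833333, 1.
f(t) = 2t³ - t² - 4t - 1: f₀=-1, f₁=-1.685185, f₂=-2.370370, f₃=-3, f₄=-3.518519, f₅=-3.870370, f₆=-4.
(3h/8)·[f₀ + 3f₁ + 3f₂ + 2f₃ + 3f₄ + 3f₅ + f₆] = 0.0625·(-45.333333) = -2.8333.

-2.8333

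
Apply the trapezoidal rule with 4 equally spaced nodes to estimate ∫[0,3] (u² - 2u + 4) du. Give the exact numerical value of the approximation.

12.5

h = (3 − 0)/3 = 1.
Nodes u₀,…,u₃ = 0, 1, 2, 3.
f(u) = u² - 2u + 4: f₀=4, f₁=3, f₂=4, f₃=7.
(h/2)·[f₀ + 2f₁ + 2f₂ + f₃] = 0.5·(25) = 12.5.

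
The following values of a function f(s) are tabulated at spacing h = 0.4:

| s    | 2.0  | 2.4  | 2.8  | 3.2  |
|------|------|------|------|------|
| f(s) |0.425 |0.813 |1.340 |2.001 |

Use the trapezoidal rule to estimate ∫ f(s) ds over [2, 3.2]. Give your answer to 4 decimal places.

h = 0.4, n = 3.
(h/2)·[y₀ + 2y₁ + 2y₂ + y₃] = 0.2·(6.732) = 1.3464.

1.3464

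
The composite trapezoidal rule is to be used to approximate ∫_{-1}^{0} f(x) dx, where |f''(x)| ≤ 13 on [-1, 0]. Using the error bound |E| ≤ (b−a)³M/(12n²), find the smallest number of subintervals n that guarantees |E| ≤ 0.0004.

53

Need 13/(12n²) ≤ 0.0004.
n² ≥ 13/(12·0.0004) = 2708.33 ⇒ n ≥ 52.0416, so the smallest n is 53.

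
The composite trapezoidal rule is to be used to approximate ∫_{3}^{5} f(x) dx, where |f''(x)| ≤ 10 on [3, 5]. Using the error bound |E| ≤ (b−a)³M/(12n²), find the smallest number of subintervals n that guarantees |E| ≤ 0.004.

41

Need 80/(12n²) ≤ 0.004.
n² ≥ 80/(12·0.004) = 1666.67 ⇒ n ≥ 40.8248, so the smallest n is 41.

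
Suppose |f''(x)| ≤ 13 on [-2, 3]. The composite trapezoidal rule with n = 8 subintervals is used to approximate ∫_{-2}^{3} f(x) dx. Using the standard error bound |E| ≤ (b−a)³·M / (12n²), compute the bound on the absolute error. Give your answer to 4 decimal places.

2.1159

|E| ≤ (5)³·13 / (12·8²) = 1625/768 = 2.1159.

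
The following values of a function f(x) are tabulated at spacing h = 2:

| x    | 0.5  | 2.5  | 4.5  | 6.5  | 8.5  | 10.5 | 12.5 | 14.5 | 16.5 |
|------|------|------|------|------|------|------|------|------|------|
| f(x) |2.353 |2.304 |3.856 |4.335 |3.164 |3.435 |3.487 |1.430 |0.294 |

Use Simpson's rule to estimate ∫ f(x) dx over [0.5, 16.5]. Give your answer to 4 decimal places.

46.4513

h = 2, n = 8.
(h/3)·[y₀ + 4y₁ + 2y₂ + 4y₃ + 2y₄ + 4y₅ + 2y₆ + 4y₇ + y₈] = 0.666667·(69.677) = 46.4513.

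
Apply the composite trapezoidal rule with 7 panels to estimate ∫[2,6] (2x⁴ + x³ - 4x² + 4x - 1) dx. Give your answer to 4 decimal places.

3247.2586

h = (6 − 2)/7 = 0.571429.
Nodes x₀,…,x₇ = 2, 2.571429, 3.142857, 3.714286, 4.285714, 4.857143, 5.428571, 6.
f(x) = 2x⁴ + x³ - 4x² + 4x - 1: f₀=31, f₁=87.283215, f₂=198.236985, f₃=390.570179, f₄=696.109538, f₅=1151.799667, f₆=1799.703040, f₇=2687.
(h/2)·[f₀ + 2f₁ + 2f₂ + 2f₃ + 2f₄ + 2f₅ + 2f₆ + f₇] = 0.285714·(11365.405248) = 3247.2586.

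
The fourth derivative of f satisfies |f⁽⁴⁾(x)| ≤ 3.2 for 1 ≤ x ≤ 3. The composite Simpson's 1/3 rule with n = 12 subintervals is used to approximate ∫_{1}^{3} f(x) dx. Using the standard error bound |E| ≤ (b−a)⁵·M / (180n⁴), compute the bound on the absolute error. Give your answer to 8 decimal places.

0.00002743

|E| ≤ (2)⁵·3.2 / (180·12⁴) = 102.4/3732480 = 0.00002743.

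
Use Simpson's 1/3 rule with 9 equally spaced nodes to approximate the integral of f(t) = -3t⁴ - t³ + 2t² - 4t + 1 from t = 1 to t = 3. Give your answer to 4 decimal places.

h = (3 − 1)/8 = 0.25.
Nodes t₀,…,t₈ = 1, 1.25, 1.5, 1.75, 2, 2.25, 2.5, 2.75, 3.
f(t) = -3t⁴ - t³ + 2t² - 4t + 1: f₀=-5, f₁=-10.15234375, f₂=-19.0625, f₃=-33.37109375, f₄=-55, f₅=-86.15234375, f₆=-129.3125, f₇=-187.24609375, f₈=-263.
(h/3)·[f₀ + 4f₁ + 2f₂ + 4f₃ + 2f₄ + 4f₅ + 2f₆ + 4f₇ + f₈] = 0.083333·(-1942.4375) = -161.8698.

-161.8698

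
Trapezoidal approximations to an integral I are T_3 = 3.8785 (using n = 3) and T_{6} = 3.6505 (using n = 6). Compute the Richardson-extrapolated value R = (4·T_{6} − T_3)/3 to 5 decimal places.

3.57450

R = (4·T_{6} − T_3) / 3 = (4·3.6505 − 3.8785)/3 = (10.7235)/3 = 3.57450.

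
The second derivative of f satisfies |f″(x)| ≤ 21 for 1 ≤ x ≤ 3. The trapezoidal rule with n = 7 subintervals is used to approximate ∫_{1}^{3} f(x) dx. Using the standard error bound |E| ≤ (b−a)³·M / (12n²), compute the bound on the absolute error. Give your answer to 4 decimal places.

0.2857

|E| ≤ (2)³·21 / (12·7²) = 168/588 = 0.2857.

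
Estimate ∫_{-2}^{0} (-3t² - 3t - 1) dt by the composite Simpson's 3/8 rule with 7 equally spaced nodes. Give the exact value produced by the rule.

h = (0 − (-2))/6 = 0.333333.
Nodes t₀,…,t₆ = -2, -1.666667, -1.333333, -1, -0.666667, -0.333333, 0.
f(t) = -3t² - 3t - 1: f₀=-7, f₁=-4.333333, f₂=-2.333333, f₃=-1, f₄=-0.333333, f₅=-0.333333, f₆=-1.
(3h/8)·[f₀ + 3f₁ + 3f₂ + 2f₃ + 3f₄ + 3f₅ + f₆] = 0.125·(-32) = -4.

-4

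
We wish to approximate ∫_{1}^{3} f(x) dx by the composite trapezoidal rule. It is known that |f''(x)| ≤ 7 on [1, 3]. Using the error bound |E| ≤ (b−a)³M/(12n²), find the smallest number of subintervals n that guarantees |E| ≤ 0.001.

Need 56/(12n²) ≤ 0.001.
n² ≥ 56/(12·0.001) = 4666.67 ⇒ n ≥ 68.3130, so the smallest n is 69.

69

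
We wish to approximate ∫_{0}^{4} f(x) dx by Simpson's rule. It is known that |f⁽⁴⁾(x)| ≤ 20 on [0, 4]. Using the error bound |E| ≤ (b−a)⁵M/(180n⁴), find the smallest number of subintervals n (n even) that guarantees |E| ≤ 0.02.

Need 20480/(180n⁴) ≤ 0.02.
n⁴ ≥ 20480/(180·0.02) = 5688.89 ⇒ n ≥ 8.6847, so the smallest even n is 10. (n must be even for Simpson's rule.)

10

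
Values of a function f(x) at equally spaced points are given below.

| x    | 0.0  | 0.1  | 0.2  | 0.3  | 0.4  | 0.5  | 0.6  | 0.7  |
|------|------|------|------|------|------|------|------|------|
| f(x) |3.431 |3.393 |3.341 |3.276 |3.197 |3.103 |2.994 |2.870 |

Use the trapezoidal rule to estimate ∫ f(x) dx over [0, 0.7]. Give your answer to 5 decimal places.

h = 0.1, n = 7.
(h/2)·[y₀ + 2y₁ + 2y₂ + 2y₃ + 2y₄ + 2y₅ + 2y₆ + y₇] = 0.05·(44.909) = 2.24545.

2.24545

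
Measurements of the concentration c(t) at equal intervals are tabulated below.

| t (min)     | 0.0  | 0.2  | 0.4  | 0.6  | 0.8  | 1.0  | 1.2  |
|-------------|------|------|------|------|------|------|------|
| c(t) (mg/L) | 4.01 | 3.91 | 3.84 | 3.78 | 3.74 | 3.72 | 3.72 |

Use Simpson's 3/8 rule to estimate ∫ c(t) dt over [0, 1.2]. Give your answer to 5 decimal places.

4.56900

h = 0.2, n = 6.
(3h/8)·[y₀ + 3y₁ + 3y₂ + 2y₃ + 3y₄ + 3y₅ + y₆] = 0.075·(60.92) = 4.56900.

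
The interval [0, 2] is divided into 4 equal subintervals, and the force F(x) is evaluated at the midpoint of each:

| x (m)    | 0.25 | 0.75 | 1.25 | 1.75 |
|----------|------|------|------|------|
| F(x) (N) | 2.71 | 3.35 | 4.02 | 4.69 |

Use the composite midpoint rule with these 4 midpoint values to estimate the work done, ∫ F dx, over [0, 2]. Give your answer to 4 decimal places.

h = 0.5, n = 4.
h·[y(m₁) + y(m₂) + y(m₃) + y(m₄)] = 0.5·(14.77) = 7.3850.

7.3850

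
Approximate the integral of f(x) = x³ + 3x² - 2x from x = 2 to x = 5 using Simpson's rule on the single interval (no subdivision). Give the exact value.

248.25

S = (b−a)/6 · [f(2) + 4f(3.5) + f(5)] = 0.5·[16 + 4·72.625 + 190] = 248.25.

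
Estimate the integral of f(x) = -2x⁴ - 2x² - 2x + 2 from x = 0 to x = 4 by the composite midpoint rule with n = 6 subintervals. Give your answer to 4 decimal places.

h = (4 − 0)/6 = 0.666667.
Midpoints m₁,…,m₆ = 0.333333, 1, 1.666667, 2.333333, 3, 3.666667.
f(m₁)=1.086420, f(m₂)=-4, f(m₃)=-22.320988, f(m₄)=-72.839506, f(m₅)=-184, f(m₆)=-393.728395.
h·[f(m₁) + f(m₂) + f(m₃) + f(m₄) + f(m₅) + f(m₆)] = 0.666667·(-675.802469) = -450.5350.

-450.5350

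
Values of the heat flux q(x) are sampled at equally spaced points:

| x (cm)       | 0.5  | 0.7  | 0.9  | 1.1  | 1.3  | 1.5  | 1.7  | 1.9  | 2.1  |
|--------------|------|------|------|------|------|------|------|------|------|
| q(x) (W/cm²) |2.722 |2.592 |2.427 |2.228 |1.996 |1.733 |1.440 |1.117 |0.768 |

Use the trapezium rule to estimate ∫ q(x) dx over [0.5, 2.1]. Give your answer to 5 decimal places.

h = 0.2, n = 8.
(h/2)·[y₀ + 2y₁ + 2y₂ + 2y₃ + 2y₄ + 2y₅ + 2y₆ + 2y₇ + y₈] = 0.1·(30.556) = 3.05560.

3.05560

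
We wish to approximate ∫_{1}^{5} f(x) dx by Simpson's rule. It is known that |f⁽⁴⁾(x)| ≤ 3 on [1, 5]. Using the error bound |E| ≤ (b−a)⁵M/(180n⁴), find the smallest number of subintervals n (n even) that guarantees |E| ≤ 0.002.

Need 3072/(180n⁴) ≤ 0.002.
n⁴ ≥ 3072/(180·0.002) = 8533.33 ⇒ n ≥ 9.6112, so the smallest even n is 10. (n must be even for Simpson's rule.)

10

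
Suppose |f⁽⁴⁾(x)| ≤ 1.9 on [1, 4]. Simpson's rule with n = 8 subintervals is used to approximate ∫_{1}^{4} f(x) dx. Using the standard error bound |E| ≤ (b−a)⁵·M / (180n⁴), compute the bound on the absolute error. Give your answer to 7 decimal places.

|E| ≤ (3)⁵·1.9 / (180·8⁴) = 461.7/737280 = 0.0006262.

0.0006262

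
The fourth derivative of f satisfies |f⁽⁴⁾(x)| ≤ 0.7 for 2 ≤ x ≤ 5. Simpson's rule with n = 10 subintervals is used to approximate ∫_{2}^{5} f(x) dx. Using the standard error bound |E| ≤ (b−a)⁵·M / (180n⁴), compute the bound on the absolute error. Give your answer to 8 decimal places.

0.00009450

|E| ≤ (3)⁵·0.7 / (180·10⁴) = 170.1/1800000 = 0.00009450.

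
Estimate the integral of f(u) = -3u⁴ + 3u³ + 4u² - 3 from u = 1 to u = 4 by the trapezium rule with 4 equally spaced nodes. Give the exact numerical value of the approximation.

h = (4 − 1)/3 = 1.
Nodes u₀,…,u₃ = 1, 2, 3, 4.
f(u) = -3u⁴ + 3u³ + 4u² - 3: f₀=1, f₁=-11, f₂=-129, f₃=-515.
(h/2)·[f₀ + 2f₁ + 2f₂ + f₃] = 0.5·(-794) = -397.

-397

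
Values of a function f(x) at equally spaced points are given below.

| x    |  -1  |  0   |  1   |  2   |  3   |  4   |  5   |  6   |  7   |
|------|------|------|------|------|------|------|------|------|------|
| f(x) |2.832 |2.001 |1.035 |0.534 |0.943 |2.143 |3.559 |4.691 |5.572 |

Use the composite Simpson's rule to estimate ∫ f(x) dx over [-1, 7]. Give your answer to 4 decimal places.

18.9847

h = 1, n = 8.
(h/3)·[y₀ + 4y₁ + 2y₂ + 4y₃ + 2y₄ + 4y₅ + 2y₆ + 4y₇ + y₈] = 0.333333·(56.954) = 18.9847.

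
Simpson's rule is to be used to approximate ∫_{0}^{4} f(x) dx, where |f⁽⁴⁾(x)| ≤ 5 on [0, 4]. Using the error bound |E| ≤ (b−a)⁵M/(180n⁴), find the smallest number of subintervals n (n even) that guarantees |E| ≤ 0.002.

Need 5120/(180n⁴) ≤ 0.002.
n⁴ ≥ 5120/(180·0.002) = 14222.2 ⇒ n ≥ 10.9205, so the smallest even n is 12. (n must be even for Simpson's rule.)

12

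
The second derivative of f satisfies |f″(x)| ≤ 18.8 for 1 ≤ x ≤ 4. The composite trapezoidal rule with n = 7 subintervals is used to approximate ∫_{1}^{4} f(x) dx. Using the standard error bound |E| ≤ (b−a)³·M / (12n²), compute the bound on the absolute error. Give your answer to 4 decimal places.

0.8633

|E| ≤ (3)³·18.8 / (12·7²) = 507.6/588 = 0.8633.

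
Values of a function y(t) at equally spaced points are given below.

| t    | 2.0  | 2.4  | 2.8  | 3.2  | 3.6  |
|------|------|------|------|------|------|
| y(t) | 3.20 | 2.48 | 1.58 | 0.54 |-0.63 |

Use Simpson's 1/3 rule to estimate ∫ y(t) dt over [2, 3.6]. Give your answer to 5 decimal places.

h = 0.4, n = 4.
(h/3)·[y₀ + 4y₁ + 2y₂ + 4y₃ + y₄] = 0.133333·(17.81) = 2.37467.

2.37467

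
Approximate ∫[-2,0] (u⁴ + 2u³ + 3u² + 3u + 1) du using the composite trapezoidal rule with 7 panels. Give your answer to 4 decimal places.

2.5356

h = (0 − (-2))/7 = 0.285714.
Nodes u₀,…,u₇ = -2, -1.714286, -1.428571, -1.142857, -0.857143, -0.571429, -0.285714, 0.
f(u) = u⁴ + 2u³ + 3u² + 3u + 1: f₀=7, f₁=3.234069, f₂=1.170762, f₃=0.210329, f₄=-0.087047, f₅=-0.001249, f₆=0.347772, f₇=1.
(h/2)·[f₀ + 2f₁ + 2f₂ + 2f₃ + 2f₄ + 2f₅ + 2f₆ + f₇] = 0.142857·(17.749271) = 2.5356.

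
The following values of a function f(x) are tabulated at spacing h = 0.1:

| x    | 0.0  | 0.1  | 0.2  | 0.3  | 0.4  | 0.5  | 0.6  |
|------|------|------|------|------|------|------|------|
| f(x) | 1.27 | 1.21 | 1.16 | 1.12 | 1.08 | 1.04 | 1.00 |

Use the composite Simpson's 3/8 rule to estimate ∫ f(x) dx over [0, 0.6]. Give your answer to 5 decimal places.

0.67425

h = 0.1, n = 6.
(3h/8)·[y₀ + 3y₁ + 3y₂ + 2y₃ + 3y₄ + 3y₅ + y₆] = 0.0375·(17.98) = 0.67425.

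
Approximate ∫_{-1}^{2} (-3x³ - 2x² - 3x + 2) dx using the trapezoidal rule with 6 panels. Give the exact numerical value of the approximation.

h = (2 − (-1))/6 = 0.5.
Nodes x₀,…,x₆ = -1, -0.5, 0, 0.5, 1, 1.5, 2.
f(x) = -3x³ - 2x² - 3x + 2: f₀=6, f₁=3.375, f₂=2, f₃=-0.375, f₄=-6, f₅=-17.125, f₆=-36.
(h/2)·[f₀ + 2f₁ + 2f₂ + 2f₃ + 2f₄ + 2f₅ + f₆] = 0.25·(-66.25) = -16.5625.

-16.5625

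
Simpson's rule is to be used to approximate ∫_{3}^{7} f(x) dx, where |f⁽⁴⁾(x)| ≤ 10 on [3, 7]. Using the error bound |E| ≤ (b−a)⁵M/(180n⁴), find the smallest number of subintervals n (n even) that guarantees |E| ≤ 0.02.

8

Need 10240/(180n⁴) ≤ 0.02.
n⁴ ≥ 10240/(180·0.02) = 2844.44 ⇒ n ≥ 7.3030, so the smallest even n is 8. (n must be even for Simpson's rule.)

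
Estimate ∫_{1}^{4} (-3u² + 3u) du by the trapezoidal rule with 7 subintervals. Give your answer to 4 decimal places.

-40.7755

h = (4 − 1)/7 = 0.428571.
Nodes u₀,…,u₇ = 1, 1.428571, 1.857143, 2.285714, 2.714286, 3.142857, 3.571429, 4.
f(u) = -3u² + 3u: f₀=0, f₁=-1.836735, f₂=-4.775510, f₃=-8.816327, f₄=-13.959184, f₅=-20.204082, f₆=-27.551020, f₇=-36.
(h/2)·[f₀ + 2f₁ + 2f₂ + 2f₃ + 2f₄ + 2f₅ + 2f₆ + f₇] = 0.214286·(-190.285714) = -40.7755.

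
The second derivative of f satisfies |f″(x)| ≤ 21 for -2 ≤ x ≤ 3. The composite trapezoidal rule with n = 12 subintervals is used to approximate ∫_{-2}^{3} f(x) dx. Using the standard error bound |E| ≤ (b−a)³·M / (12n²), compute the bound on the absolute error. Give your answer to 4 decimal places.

1.5191

|E| ≤ (5)³·21 / (12·12²) = 2625/1728 = 1.5191.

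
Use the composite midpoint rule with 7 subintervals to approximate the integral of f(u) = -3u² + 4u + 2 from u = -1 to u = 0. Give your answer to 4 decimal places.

h = (0 − (-1))/7 = 0.142857.
Midpoints m₁,…,m₇ = -0.928571, -0.785714, -0.642857, -0.5, -0.357143, -0.214286, -0.071429.
f(m₁)=-4.301020, f(m₂)=-2.994898, f(m₃)=-1.811224, f(m₄)=-0.75, f(m₅)=0.188776, f(m₆)=1.005102, f(m₇)=1.698980.
h·[f(m₁) + f(m₂) + f(m₃) + f(m₄) + f(m₅) + f(m₆) + f(m₇)] = 0.142857·(-6.964286) = -0.9949.

-0.9949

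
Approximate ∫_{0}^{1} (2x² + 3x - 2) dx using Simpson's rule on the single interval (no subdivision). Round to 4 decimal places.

S = (b−a)/6 · [f(0) + 4f(0.5) + f(1)] = 0.166667·[(-2) + 4·0 + 3] = 0.1667.

0.1667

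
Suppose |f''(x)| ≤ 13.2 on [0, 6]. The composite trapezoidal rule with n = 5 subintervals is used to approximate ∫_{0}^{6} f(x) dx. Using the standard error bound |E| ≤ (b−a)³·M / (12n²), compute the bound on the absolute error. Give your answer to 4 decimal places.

9.5040

|E| ≤ (6)³·13.2 / (12·5²) = 2851.2/300 = 9.5040.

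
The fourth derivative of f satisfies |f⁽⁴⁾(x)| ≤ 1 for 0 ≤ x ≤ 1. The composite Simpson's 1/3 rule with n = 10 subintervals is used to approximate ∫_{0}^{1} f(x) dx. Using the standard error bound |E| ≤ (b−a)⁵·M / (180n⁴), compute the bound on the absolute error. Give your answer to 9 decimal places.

0.000000556

|E| ≤ (1)⁵·1 / (180·10⁴) = 1/1800000 = 0.000000556.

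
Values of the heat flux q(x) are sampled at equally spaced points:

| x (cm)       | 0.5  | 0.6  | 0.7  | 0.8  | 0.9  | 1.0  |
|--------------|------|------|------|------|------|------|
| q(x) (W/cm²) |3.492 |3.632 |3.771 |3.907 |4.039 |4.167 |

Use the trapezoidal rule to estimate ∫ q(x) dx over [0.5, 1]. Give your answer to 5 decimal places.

1.91785

h = 0.1, n = 5.
(h/2)·[y₀ + 2y₁ + 2y₂ + 2y₃ + 2y₄ + y₅] = 0.05·(38.357) = 1.91785.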